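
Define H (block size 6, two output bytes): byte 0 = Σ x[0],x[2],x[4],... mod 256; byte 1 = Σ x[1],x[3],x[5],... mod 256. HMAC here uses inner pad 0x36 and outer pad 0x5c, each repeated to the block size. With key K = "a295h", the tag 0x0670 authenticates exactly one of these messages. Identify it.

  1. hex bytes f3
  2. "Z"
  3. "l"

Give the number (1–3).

Key "a295h" = 61 32 39 35 68 is 5 bytes ≤ B = 6; zero-pad to 6 bytes: K' = 61 32 39 35 68 00.
K' ⊕ ipad = 57 04 0f 03 5e 36; K' ⊕ opad = 3d 6e 65 69 34 5c.
m1: inner = H(57 04 0f 03 5e 36 f3) = b7 3d; tag = H(3d 6e 65 69 34 5c b7 3d) = 8d70
m2: inner = H(57 04 0f 03 5e 36 5a) = 1e 3d; tag = H(3d 6e 65 69 34 5c 1e 3d) = f470
m3: inner = H(57 04 0f 03 5e 36 6c) = 30 3d; tag = H(3d 6e 65 69 34 5c 30 3d) = 0670 ← matches

3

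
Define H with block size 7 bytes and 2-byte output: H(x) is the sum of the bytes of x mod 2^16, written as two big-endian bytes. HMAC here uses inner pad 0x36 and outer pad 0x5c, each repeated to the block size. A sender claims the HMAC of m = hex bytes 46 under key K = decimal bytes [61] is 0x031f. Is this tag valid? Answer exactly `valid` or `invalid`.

valid

Key decimal bytes [61] = 3d is 1 byte ≤ B = 7; zero-pad to 7 bytes: K' = 3d 00 00 00 00 00 00.
K' ⊕ ipad = 0b 36 36 36 36 36 36; K' ⊕ opad = 61 5c 5c 5c 5c 5c 5c.
Inner hash: sum = 11+54+54+54+54+54+54+70 = 405 → 01 95.
Outer hash (recomputed tag): sum = 97+92+92+92+92+92+92+1+149 = 799 → 03 1f.
Recomputed tag = 031f; claimed = 031f → match.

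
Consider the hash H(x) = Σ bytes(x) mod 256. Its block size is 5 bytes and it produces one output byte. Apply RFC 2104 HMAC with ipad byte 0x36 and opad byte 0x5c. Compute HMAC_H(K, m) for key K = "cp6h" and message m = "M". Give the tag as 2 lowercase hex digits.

e1

Key "cp6h" = 63 70 36 68 is 4 bytes ≤ B = 5; zero-pad to 5 bytes: K' = 63 70 36 68 00.
K' ⊕ ipad = 55 46 00 5e 36.  K' ⊕ opad = 3f 2c 6a 34 5c.
Inner input = (K'⊕ipad) ∥ m = 55 46 00 5e 36 ∥ 4d.
Inner hash: sum = 85+70+0+94+54+77 = 380; mod 256 = 124 → 7c.
Outer input = (K'⊕opad) ∥ inner = 3f 2c 6a 34 5c ∥ 7c.
Outer hash (tag): sum = 63+44+106+52+92+124 = 481; mod 256 = 225 → e1.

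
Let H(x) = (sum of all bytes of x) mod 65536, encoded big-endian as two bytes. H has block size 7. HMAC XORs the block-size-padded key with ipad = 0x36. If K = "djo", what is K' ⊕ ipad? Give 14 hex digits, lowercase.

525c5936363636

Key "djo" = 64 6a 6f is 3 bytes ≤ B = 7; zero-pad to 7 bytes: K' = 64 6a 6f 00 00 00 00.
XOR each byte with 0x36: 64⊕36=52, 6a⊕36=5c, 6f⊕36=59, 00⊕36=36, 00⊕36=36, 00⊕36=36, 00⊕36=36.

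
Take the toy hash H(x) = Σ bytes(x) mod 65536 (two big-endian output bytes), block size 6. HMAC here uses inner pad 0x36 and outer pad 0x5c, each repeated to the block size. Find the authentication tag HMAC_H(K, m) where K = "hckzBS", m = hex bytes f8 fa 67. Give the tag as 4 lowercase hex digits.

018f

Key "hckzBS" = 68 63 6b 7a 42 53 is exactly B = 6 bytes: K' = 68 63 6b 7a 42 53.
K' ⊕ ipad = 5e 55 5d 4c 74 65.  K' ⊕ opad = 34 3f 37 26 1e 0f.
Inner input = (K'⊕ipad) ∥ m = 5e 55 5d 4c 74 65 ∥ f8 fa 67.
Inner hash: sum = 94+85+93+76+116+101+248+250+103 = 1166 → 04 8e.
Outer input = (K'⊕opad) ∥ inner = 34 3f 37 26 1e 0f ∥ 04 8e.
Outer hash (tag): sum = 52+63+55+38+30+15+4+142 = 399 → 01 8f.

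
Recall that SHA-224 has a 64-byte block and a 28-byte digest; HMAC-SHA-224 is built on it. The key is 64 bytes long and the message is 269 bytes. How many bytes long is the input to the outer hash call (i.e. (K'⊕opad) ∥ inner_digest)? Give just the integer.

92

Key is 64 ≤ 64 bytes, zero-padded: |K'| = 64.
Outer input = (K'⊕opad) ∥ H(inner) → 64 + 28 = 92 bytes.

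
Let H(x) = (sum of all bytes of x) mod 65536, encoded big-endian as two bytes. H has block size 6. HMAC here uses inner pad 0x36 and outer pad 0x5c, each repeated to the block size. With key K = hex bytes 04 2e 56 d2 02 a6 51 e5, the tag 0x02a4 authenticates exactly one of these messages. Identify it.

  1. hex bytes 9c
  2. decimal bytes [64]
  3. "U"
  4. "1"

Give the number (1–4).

Key hex bytes 04 2e 56 d2 02 a6 51 e5 is 8 bytes > B = 6, so hash it first: H(key) = 03 38, then zero-pad to 6 bytes: K' = 03 38 00 00 00 00.
K' ⊕ ipad = 35 0e 36 36 36 36; K' ⊕ opad = 5f 64 5c 5c 5c 5c.
m1: inner = H(35 0e 36 36 36 36 9c) = 01 b7; tag = H(5f 64 5c 5c 5c 5c 01 b7) = 02eb
m2: inner = H(35 0e 36 36 36 36 40) = 01 5b; tag = H(5f 64 5c 5c 5c 5c 01 5b) = 028f
m3: inner = H(35 0e 36 36 36 36 55) = 01 70; tag = H(5f 64 5c 5c 5c 5c 01 70) = 02a4 ← matches
m4: inner = H(35 0e 36 36 36 36 31) = 01 4c; tag = H(5f 64 5c 5c 5c 5c 01 4c) = 0280

3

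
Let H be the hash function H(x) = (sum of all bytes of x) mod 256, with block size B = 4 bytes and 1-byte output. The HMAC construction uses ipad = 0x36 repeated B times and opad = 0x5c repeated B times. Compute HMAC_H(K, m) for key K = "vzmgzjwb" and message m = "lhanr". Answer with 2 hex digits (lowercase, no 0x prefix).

Key "vzmgzjwb" = 76 7a 6d 67 7a 6a 77 62 is 8 bytes > B = 4, so hash it first: H(key) = 81, then zero-pad to 4 bytes: K' = 81 00 00 00.
K' ⊕ ipad = b7 36 36 36.  K' ⊕ opad = dd 5c 5c 5c.
Inner input = (K'⊕ipad) ∥ m = b7 36 36 36 ∥ 6c 68 61 6e 72.
Inner hash: sum = 183+54+54+54+108+104+97+110+114 = 878; mod 256 = 110 → 6e.
Outer input = (K'⊕opad) ∥ inner = dd 5c 5c 5c ∥ 6e.
Outer hash (tag): sum = 221+92+92+92+110 = 607; mod 256 = 95 → 5f.

5f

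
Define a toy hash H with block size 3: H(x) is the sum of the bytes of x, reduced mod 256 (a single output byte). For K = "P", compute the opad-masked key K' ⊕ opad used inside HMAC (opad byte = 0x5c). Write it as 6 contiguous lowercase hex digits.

Key "P" = 50 is 1 byte ≤ B = 3; zero-pad to 3 bytes: K' = 50 00 00.
XOR each byte with 0x5c: 50⊕5c=0c, 00⊕5c=5c, 00⊕5c=5c.

0c5c5c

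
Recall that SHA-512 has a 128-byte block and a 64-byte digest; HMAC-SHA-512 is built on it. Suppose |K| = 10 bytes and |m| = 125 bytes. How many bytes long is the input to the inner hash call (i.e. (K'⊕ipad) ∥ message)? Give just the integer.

Key is 10 ≤ 128 bytes, zero-padded: |K'| = 128.
Inner input = (K'⊕ipad) ∥ m → 128 + 125 = 253 bytes.

253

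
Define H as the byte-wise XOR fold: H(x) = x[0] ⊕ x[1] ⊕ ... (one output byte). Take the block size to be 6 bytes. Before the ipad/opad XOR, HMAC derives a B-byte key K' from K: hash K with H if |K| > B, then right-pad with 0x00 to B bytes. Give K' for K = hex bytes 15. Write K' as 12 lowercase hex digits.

150000000000

Key hex bytes 15 is 1 byte ≤ B = 6; zero-pad to 6 bytes: K' = 15 00 00 00 00 00.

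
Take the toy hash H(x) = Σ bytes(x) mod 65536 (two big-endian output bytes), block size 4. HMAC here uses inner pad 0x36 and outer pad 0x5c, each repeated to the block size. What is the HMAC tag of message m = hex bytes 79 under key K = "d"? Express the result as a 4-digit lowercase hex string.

Key "d" = 64 is 1 byte ≤ B = 4; zero-pad to 4 bytes: K' = 64 00 00 00.
K' ⊕ ipad = 52 36 36 36.  K' ⊕ opad = 38 5c 5c 5c.
Inner input = (K'⊕ipad) ∥ m = 52 36 36 36 ∥ 79.
Inner hash: sum = 82+54+54+54+121 = 365 → 01 6d.
Outer input = (K'⊕opad) ∥ inner = 38 5c 5c 5c ∥ 01 6d.
Outer hash (tag): sum = 56+92+92+92+1+109 = 442 → 01 ba.

01ba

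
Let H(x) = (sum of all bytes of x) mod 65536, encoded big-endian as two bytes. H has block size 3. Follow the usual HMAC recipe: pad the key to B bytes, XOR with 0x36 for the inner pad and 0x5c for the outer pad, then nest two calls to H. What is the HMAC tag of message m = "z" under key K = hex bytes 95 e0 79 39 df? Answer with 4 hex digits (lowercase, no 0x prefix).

012b

Key hex bytes 95 e0 79 39 df is 5 bytes > B = 3, so hash it first: H(key) = 03 06, then zero-pad to 3 bytes: K' = 03 06 00.
K' ⊕ ipad = 35 30 36.  K' ⊕ opad = 5f 5a 5c.
Inner input = (K'⊕ipad) ∥ m = 35 30 36 ∥ 7a.
Inner hash: sum = 53+48+54+122 = 277 → 01 15.
Outer input = (K'⊕opad) ∥ inner = 5f 5a 5c ∥ 01 15.
Outer hash (tag): sum = 95+90+92+1+21 = 299 → 01 2b.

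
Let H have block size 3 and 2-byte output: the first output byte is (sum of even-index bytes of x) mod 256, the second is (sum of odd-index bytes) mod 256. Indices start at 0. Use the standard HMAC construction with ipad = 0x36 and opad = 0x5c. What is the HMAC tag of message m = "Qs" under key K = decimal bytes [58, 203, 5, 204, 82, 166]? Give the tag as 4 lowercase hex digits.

Key decimal bytes [58, 203, 5, 204, 82, 166] = 3a cb 05 cc 52 a6 is 6 bytes > B = 3, so hash it first: H(key) = 91 3d, then zero-pad to 3 bytes: K' = 91 3d 00.
K' ⊕ ipad = a7 0b 36.  K' ⊕ opad = cd 61 5c.
Inner input = (K'⊕ipad) ∥ m = a7 0b 36 ∥ 51 73.
Inner hash: even-index sum = 336 mod 256 = 80; odd-index sum = 92 mod 256 = 92 → 50 5c.
Outer input = (K'⊕opad) ∥ inner = cd 61 5c ∥ 50 5c.
Outer hash (tag): even-index sum = 389 mod 256 = 133; odd-index sum = 177 mod 256 = 177 → 85 b1.

85b1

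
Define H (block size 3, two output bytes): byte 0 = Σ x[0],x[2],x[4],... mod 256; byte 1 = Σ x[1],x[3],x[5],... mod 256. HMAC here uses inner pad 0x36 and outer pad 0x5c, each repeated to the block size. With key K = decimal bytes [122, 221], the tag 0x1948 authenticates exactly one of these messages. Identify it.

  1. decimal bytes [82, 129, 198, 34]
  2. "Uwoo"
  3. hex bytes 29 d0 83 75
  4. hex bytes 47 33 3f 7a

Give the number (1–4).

3

Key decimal bytes [122, 221] = 7a dd is 2 bytes ≤ B = 3; zero-pad to 3 bytes: K' = 7a dd 00.
K' ⊕ ipad = 4c eb 36; K' ⊕ opad = 26 81 5c.
m1: inner = H(4c eb 36 52 81 c6 22) = 25 03; tag = H(26 81 5c 25 03) = 85a6
m2: inner = H(4c eb 36 55 77 6f 6f) = 68 af; tag = H(26 81 5c 68 af) = 31e9
m3: inner = H(4c eb 36 29 d0 83 75) = c7 97; tag = H(26 81 5c c7 97) = 1948 ← matches
m4: inner = H(4c eb 36 47 33 3f 7a) = 2f 71; tag = H(26 81 5c 2f 71) = f3b0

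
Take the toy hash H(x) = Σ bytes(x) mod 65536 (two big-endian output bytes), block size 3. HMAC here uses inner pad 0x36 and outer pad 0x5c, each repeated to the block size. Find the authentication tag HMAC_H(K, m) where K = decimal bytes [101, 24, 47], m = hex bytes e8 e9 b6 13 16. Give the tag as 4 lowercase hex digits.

013d

Key decimal bytes [101, 24, 47] = 65 18 2f is exactly B = 3 bytes: K' = 65 18 2f.
K' ⊕ ipad = 53 2e 19.  K' ⊕ opad = 39 44 73.
Inner input = (K'⊕ipad) ∥ m = 53 2e 19 ∥ e8 e9 b6 13 16.
Inner hash: sum = 83+46+25+232+233+182+19+22 = 842 → 03 4a.
Outer input = (K'⊕opad) ∥ inner = 39 44 73 ∥ 03 4a.
Outer hash (tag): sum = 57+68+115+3+74 = 317 → 01 3d.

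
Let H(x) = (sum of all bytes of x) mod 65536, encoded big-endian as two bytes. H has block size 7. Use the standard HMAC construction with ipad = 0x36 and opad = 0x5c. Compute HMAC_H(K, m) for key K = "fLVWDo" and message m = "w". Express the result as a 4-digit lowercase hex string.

Key "fLVWDo" = 66 4c 56 57 44 6f is 6 bytes ≤ B = 7; zero-pad to 7 bytes: K' = 66 4c 56 57 44 6f 00.
K' ⊕ ipad = 50 7a 60 61 72 59 36.  K' ⊕ opad = 3a 10 0a 0b 18 33 5c.
Inner input = (K'⊕ipad) ∥ m = 50 7a 60 61 72 59 36 ∥ 77.
Inner hash: sum = 80+122+96+97+114+89+54+119 = 771 → 03 03.
Outer input = (K'⊕opad) ∥ inner = 3a 10 0a 0b 18 33 5c ∥ 03 03.
Outer hash (tag): sum = 58+16+10+11+24+51+92+3+3 = 268 → 01 0c.

010c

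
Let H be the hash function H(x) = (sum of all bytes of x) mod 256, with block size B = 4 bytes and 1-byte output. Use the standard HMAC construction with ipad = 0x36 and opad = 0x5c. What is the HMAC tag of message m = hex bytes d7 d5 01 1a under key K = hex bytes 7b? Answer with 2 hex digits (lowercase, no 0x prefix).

Key hex bytes 7b is 1 byte ≤ B = 4; zero-pad to 4 bytes: K' = 7b 00 00 00.
K' ⊕ ipad = 4d 36 36 36.  K' ⊕ opad = 27 5c 5c 5c.
Inner input = (K'⊕ipad) ∥ m = 4d 36 36 36 ∥ d7 d5 01 1a.
Inner hash: sum = 77+54+54+54+215+213+1+26 = 694; mod 256 = 182 → b6.
Outer input = (K'⊕opad) ∥ inner = 27 5c 5c 5c ∥ b6.
Outer hash (tag): sum = 39+92+92+92+182 = 497; mod 256 = 241 → f1.

f1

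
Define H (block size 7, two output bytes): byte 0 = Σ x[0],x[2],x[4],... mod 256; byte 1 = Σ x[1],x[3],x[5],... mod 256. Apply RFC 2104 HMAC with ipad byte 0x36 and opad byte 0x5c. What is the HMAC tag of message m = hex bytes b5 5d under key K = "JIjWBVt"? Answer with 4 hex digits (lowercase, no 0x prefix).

8715

Key "JIjWBVt" = 4a 49 6a 57 42 56 74 is exactly B = 7 bytes: K' = 4a 49 6a 57 42 56 74.
K' ⊕ ipad = 7c 7f 5c 61 74 60 42.  K' ⊕ opad = 16 15 36 0b 1e 0a 28.
Inner input = (K'⊕ipad) ∥ m = 7c 7f 5c 61 74 60 42 ∥ b5 5d.
Inner hash: even-index sum = 491 mod 256 = 235; odd-index sum = 501 mod 256 = 245 → eb f5.
Outer input = (K'⊕opad) ∥ inner = 16 15 36 0b 1e 0a 28 ∥ eb f5.
Outer hash (tag): even-index sum = 391 mod 256 = 135; odd-index sum = 277 mod 256 = 21 → 87 15.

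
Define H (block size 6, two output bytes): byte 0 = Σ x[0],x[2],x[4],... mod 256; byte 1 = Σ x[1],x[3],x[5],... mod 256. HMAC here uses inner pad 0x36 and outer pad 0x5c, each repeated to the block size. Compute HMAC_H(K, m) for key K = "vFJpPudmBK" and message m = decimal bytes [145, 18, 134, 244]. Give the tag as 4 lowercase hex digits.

Key "vFJpPudmBK" = 76 46 4a 70 50 75 64 6d 42 4b is 10 bytes > B = 6, so hash it first: H(key) = b6 e3, then zero-pad to 6 bytes: K' = b6 e3 00 00 00 00.
K' ⊕ ipad = 80 d5 36 36 36 36.  K' ⊕ opad = ea bf 5c 5c 5c 5c.
Inner input = (K'⊕ipad) ∥ m = 80 d5 36 36 36 36 ∥ 91 12 86 f4.
Inner hash: even-index sum = 515 mod 256 = 3; odd-index sum = 583 mod 256 = 71 → 03 47.
Outer input = (K'⊕opad) ∥ inner = ea bf 5c 5c 5c 5c ∥ 03 47.
Outer hash (tag): even-index sum = 421 mod 256 = 165; odd-index sum = 446 mod 256 = 190 → a5 be.

a5be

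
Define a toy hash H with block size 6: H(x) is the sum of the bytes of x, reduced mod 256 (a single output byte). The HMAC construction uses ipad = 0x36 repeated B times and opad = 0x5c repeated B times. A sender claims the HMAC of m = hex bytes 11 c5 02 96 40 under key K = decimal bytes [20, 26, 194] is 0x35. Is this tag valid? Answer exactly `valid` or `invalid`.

invalid

Key decimal bytes [20, 26, 194] = 14 1a c2 is 3 bytes ≤ B = 6; zero-pad to 6 bytes: K' = 14 1a c2 00 00 00.
K' ⊕ ipad = 22 2c f4 36 36 36; K' ⊕ opad = 48 46 9e 5c 5c 5c.
Inner hash: sum = 34+44+244+54+54+54+17+197+2+150+64 = 914; mod 256 = 146 → 92.
Outer hash (recomputed tag): sum = 72+70+158+92+92+92+146 = 722; mod 256 = 210 → d2.
Recomputed tag = d2; claimed = 35 → mismatch.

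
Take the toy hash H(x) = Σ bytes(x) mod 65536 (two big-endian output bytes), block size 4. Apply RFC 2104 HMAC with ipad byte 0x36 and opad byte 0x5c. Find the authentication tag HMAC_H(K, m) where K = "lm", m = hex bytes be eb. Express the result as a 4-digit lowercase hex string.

01e5

Key "lm" = 6c 6d is 2 bytes ≤ B = 4; zero-pad to 4 bytes: K' = 6c 6d 00 00.
K' ⊕ ipad = 5a 5b 36 36.  K' ⊕ opad = 30 31 5c 5c.
Inner input = (K'⊕ipad) ∥ m = 5a 5b 36 36 ∥ be eb.
Inner hash: sum = 90+91+54+54+190+235 = 714 → 02 ca.
Outer input = (K'⊕opad) ∥ inner = 30 31 5c 5c ∥ 02 ca.
Outer hash (tag): sum = 48+49+92+92+2+202 = 485 → 01 e5.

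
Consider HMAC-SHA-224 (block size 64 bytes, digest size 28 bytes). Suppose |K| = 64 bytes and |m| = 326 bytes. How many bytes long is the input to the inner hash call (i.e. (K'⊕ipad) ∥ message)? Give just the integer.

390

Key is 64 ≤ 64 bytes, zero-padded: |K'| = 64.
Inner input = (K'⊕ipad) ∥ m → 64 + 326 = 390 bytes.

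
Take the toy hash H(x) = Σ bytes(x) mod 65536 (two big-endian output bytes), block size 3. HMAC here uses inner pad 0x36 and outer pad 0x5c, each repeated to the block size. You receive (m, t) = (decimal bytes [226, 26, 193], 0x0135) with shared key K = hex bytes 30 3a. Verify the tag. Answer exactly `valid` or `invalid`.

valid

Key hex bytes 30 3a is 2 bytes ≤ B = 3; zero-pad to 3 bytes: K' = 30 3a 00.
K' ⊕ ipad = 06 0c 36; K' ⊕ opad = 6c 66 5c.
Inner hash: sum = 6+12+54+226+26+193 = 517 → 02 05.
Outer hash (recomputed tag): sum = 108+102+92+2+5 = 309 → 01 35.
Recomputed tag = 0135; claimed = 0135 → match.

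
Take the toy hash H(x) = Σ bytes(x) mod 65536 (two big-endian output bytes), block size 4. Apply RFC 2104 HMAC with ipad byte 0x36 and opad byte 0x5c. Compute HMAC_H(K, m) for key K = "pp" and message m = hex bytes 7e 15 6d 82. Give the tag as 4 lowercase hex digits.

Key "pp" = 70 70 is 2 bytes ≤ B = 4; zero-pad to 4 bytes: K' = 70 70 00 00.
K' ⊕ ipad = 46 46 36 36.  K' ⊕ opad = 2c 2c 5c 5c.
Inner input = (K'⊕ipad) ∥ m = 46 46 36 36 ∥ 7e 15 6d 82.
Inner hash: sum = 70+70+54+54+126+21+109+130 = 634 → 02 7a.
Outer input = (K'⊕opad) ∥ inner = 2c 2c 5c 5c ∥ 02 7a.
Outer hash (tag): sum = 44+44+92+92+2+122 = 396 → 01 8c.

018c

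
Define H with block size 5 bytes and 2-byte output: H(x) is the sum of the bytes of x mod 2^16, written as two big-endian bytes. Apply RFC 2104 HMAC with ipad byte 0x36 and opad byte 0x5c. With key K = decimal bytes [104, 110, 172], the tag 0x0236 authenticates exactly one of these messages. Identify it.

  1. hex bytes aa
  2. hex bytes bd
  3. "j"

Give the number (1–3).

3

Key decimal bytes [104, 110, 172] = 68 6e ac is 3 bytes ≤ B = 5; zero-pad to 5 bytes: K' = 68 6e ac 00 00.
K' ⊕ ipad = 5e 58 9a 36 36; K' ⊕ opad = 34 32 f0 5c 5c.
m1: inner = H(5e 58 9a 36 36 aa) = 02 66; tag = H(34 32 f0 5c 5c 02 66) = 0276
m2: inner = H(5e 58 9a 36 36 bd) = 02 79; tag = H(34 32 f0 5c 5c 02 79) = 0289
m3: inner = H(5e 58 9a 36 36 6a) = 02 26; tag = H(34 32 f0 5c 5c 02 26) = 0236 ← matches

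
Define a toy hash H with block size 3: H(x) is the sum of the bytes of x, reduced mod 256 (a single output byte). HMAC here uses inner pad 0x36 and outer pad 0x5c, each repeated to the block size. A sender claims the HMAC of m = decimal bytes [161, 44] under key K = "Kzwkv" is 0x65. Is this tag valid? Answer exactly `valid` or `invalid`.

Key "Kzwkv" = 4b 7a 77 6b 76 is 5 bytes > B = 3, so hash it first: H(key) = 1d, then zero-pad to 3 bytes: K' = 1d 00 00.
K' ⊕ ipad = 2b 36 36; K' ⊕ opad = 41 5c 5c.
Inner hash: sum = 43+54+54+161+44 = 356; mod 256 = 100 → 64.
Outer hash (recomputed tag): sum = 65+92+92+100 = 349; mod 256 = 93 → 5d.
Recomputed tag = 5d; claimed = 65 → mismatch.

invalid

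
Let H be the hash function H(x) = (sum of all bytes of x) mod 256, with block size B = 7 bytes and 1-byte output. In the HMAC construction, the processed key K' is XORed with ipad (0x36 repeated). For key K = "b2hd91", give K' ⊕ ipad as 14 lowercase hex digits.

Key "b2hd91" = 62 32 68 64 39 31 is 6 bytes ≤ B = 7; zero-pad to 7 bytes: K' = 62 32 68 64 39 31 00.
XOR each byte with 0x36: 62⊕36=54, 32⊕36=04, 68⊕36=5e, 64⊕36=52, 39⊕36=0f, 31⊕36=07, 00⊕36=36.

54045e520f0736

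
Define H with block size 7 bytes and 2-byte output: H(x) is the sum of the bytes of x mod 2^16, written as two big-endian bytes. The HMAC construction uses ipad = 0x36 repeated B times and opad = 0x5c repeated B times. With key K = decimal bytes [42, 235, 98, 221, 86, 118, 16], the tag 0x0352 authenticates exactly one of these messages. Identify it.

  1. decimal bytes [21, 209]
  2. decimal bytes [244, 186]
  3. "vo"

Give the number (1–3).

3

Key decimal bytes [42, 235, 98, 221, 86, 118, 16] = 2a eb 62 dd 56 76 10 is exactly B = 7 bytes: K' = 2a eb 62 dd 56 76 10.
K' ⊕ ipad = 1c dd 54 eb 60 40 26; K' ⊕ opad = 76 b7 3e 81 0a 2a 4c.
m1: inner = H(1c dd 54 eb 60 40 26 15 d1) = 03 e4; tag = H(76 b7 3e 81 0a 2a 4c 03 e4) = 0353
m2: inner = H(1c dd 54 eb 60 40 26 f4 ba) = 04 ac; tag = H(76 b7 3e 81 0a 2a 4c 04 ac) = 031c
m3: inner = H(1c dd 54 eb 60 40 26 76 6f) = 03 e3; tag = H(76 b7 3e 81 0a 2a 4c 03 e3) = 0352 ← matches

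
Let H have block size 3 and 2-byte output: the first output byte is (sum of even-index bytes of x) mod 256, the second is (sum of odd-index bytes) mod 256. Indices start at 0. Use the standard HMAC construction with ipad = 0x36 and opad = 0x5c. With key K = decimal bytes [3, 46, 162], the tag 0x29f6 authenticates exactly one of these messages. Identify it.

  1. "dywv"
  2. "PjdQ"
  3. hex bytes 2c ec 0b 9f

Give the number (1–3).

Key decimal bytes [3, 46, 162] = 03 2e a2 is exactly B = 3 bytes: K' = 03 2e a2.
K' ⊕ ipad = 35 18 94; K' ⊕ opad = 5f 72 fe.
m1: inner = H(35 18 94 64 79 77 76) = b8 f3; tag = H(5f 72 fe b8 f3) = 502a
m2: inner = H(35 18 94 50 6a 64 51) = 84 cc; tag = H(5f 72 fe 84 cc) = 29f6 ← matches
m3: inner = H(35 18 94 2c ec 0b 9f) = 54 4f; tag = H(5f 72 fe 54 4f) = acc6

2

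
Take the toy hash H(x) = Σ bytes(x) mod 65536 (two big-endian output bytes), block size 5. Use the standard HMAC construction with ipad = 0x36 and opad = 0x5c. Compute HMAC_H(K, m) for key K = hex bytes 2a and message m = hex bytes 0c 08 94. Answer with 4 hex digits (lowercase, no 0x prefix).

0283

Key hex bytes 2a is 1 byte ≤ B = 5; zero-pad to 5 bytes: K' = 2a 00 00 00 00.
K' ⊕ ipad = 1c 36 36 36 36.  K' ⊕ opad = 76 5c 5c 5c 5c.
Inner input = (K'⊕ipad) ∥ m = 1c 36 36 36 36 ∥ 0c 08 94.
Inner hash: sum = 28+54+54+54+54+12+8+148 = 412 → 01 9c.
Outer input = (K'⊕opad) ∥ inner = 76 5c 5c 5c 5c ∥ 01 9c.
Outer hash (tag): sum = 118+92+92+92+92+1+156 = 643 → 02 83.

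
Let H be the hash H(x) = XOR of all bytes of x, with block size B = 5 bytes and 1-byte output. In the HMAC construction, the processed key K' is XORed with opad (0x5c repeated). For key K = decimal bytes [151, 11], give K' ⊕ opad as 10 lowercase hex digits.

cb575c5c5c

Key decimal bytes [151, 11] = 97 0b is 2 bytes ≤ B = 5; zero-pad to 5 bytes: K' = 97 0b 00 00 00.
XOR each byte with 0x5c: 97⊕5c=cb, 0b⊕5c=57, 00⊕5c=5c, 00⊕5c=5c, 00⊕5c=5c.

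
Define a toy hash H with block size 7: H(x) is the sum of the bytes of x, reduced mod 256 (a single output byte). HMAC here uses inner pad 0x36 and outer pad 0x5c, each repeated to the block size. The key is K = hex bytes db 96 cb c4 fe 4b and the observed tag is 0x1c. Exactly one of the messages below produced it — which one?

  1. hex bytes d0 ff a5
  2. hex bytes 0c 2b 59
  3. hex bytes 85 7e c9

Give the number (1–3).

2

Key hex bytes db 96 cb c4 fe 4b is 6 bytes ≤ B = 7; zero-pad to 7 bytes: K' = db 96 cb c4 fe 4b 00.
K' ⊕ ipad = ed a0 fd f2 c8 7d 36; K' ⊕ opad = 87 ca 97 98 a2 17 5c.
m1: inner = H(ed a0 fd f2 c8 7d 36 d0 ff a5) = 6b; tag = H(87 ca 97 98 a2 17 5c 6b) = 00
m2: inner = H(ed a0 fd f2 c8 7d 36 0c 2b 59) = 87; tag = H(87 ca 97 98 a2 17 5c 87) = 1c ← matches
m3: inner = H(ed a0 fd f2 c8 7d 36 85 7e c9) = c3; tag = H(87 ca 97 98 a2 17 5c c3) = 58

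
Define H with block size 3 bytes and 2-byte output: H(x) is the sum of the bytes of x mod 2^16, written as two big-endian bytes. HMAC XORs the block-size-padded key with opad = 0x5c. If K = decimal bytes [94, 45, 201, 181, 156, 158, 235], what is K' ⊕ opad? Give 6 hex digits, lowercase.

58725c

Key decimal bytes [94, 45, 201, 181, 156, 158, 235] = 5e 2d c9 b5 9c 9e eb is 7 bytes > B = 3, so hash it first: H(key) = 04 2e, then zero-pad to 3 bytes: K' = 04 2e 00.
XOR each byte with 0x5c: 04⊕5c=58, 2e⊕5c=72, 00⊕5c=5c.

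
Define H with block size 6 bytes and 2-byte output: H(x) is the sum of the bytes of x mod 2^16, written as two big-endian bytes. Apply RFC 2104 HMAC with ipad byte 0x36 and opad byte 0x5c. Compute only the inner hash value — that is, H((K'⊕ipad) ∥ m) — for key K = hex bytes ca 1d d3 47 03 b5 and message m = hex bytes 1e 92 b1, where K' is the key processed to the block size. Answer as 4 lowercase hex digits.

0496

Key hex bytes ca 1d d3 47 03 b5 is exactly B = 6 bytes: K' = ca 1d d3 47 03 b5.
K' ⊕ ipad = fc 2b e5 71 35 83.
Inner input = fc 2b e5 71 35 83 ∥ 1e 92 b1.
Inner hash: sum = 252+43+229+113+53+131+30+146+177 = 1174 → 04 96.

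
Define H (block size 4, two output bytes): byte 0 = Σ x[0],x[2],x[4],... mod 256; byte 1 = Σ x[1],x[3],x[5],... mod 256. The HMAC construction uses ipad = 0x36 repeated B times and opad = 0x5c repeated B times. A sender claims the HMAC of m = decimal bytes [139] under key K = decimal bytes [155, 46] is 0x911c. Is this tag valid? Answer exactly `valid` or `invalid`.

Key decimal bytes [155, 46] = 9b 2e is 2 bytes ≤ B = 4; zero-pad to 4 bytes: K' = 9b 2e 00 00.
K' ⊕ ipad = ad 18 36 36; K' ⊕ opad = c7 72 5c 5c.
Inner hash: even-index sum = 366 mod 256 = 110; odd-index sum = 78 mod 256 = 78 → 6e 4e.
Outer hash (recomputed tag): even-index sum = 401 mod 256 = 145; odd-index sum = 284 mod 256 = 28 → 91 1c.
Recomputed tag = 911c; claimed = 911c → match.

valid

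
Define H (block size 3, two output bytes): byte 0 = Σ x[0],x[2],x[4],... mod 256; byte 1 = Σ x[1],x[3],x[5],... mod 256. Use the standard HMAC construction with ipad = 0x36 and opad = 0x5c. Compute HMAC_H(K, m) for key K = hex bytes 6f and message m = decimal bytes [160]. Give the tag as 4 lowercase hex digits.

Key hex bytes 6f is 1 byte ≤ B = 3; zero-pad to 3 bytes: K' = 6f 00 00.
K' ⊕ ipad = 59 36 36.  K' ⊕ opad = 33 5c 5c.
Inner input = (K'⊕ipad) ∥ m = 59 36 36 ∥ a0.
Inner hash: even-index sum = 143 mod 256 = 143; odd-index sum = 214 mod 256 = 214 → 8f d6.
Outer input = (K'⊕opad) ∥ inner = 33 5c 5c ∥ 8f d6.
Outer hash (tag): even-index sum = 357 mod 256 = 101; odd-index sum = 235 mod 256 = 235 → 65 eb.

65eb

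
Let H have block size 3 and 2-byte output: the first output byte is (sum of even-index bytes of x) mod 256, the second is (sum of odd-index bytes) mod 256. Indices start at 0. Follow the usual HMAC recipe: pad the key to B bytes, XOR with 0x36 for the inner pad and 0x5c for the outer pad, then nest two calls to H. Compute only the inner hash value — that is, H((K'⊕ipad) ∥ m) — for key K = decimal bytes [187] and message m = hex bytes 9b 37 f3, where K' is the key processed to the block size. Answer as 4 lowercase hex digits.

Key decimal bytes [187] = bb is 1 byte ≤ B = 3; zero-pad to 3 bytes: K' = bb 00 00.
K' ⊕ ipad = 8d 36 36.
Inner input = 8d 36 36 ∥ 9b 37 f3.
Inner hash: even-index sum = 250 mod 256 = 250; odd-index sum = 452 mod 256 = 196 → fa c4.

fac4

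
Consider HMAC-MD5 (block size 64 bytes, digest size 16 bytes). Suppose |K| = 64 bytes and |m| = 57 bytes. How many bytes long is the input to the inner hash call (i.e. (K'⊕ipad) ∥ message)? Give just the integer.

121

Key is 64 ≤ 64 bytes, zero-padded: |K'| = 64.
Inner input = (K'⊕ipad) ∥ m → 64 + 57 = 121 bytes.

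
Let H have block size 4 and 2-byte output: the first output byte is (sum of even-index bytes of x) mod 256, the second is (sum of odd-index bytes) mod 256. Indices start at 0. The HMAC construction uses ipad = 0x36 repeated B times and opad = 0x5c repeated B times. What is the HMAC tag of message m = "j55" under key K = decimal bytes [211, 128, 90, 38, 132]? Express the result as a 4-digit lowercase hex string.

a551

Key decimal bytes [211, 128, 90, 38, 132] = d3 80 5a 26 84 is 5 bytes > B = 4, so hash it first: H(key) = b1 a6, then zero-pad to 4 bytes: K' = b1 a6 00 00.
K' ⊕ ipad = 87 90 36 36.  K' ⊕ opad = ed fa 5c 5c.
Inner input = (K'⊕ipad) ∥ m = 87 90 36 36 ∥ 6a 35 35.
Inner hash: even-index sum = 348 mod 256 = 92; odd-index sum = 251 mod 256 = 251 → 5c fb.
Outer input = (K'⊕opad) ∥ inner = ed fa 5c 5c ∥ 5c fb.
Outer hash (tag): even-index sum = 421 mod 256 = 165; odd-index sum = 593 mod 256 = 81 → a5 51.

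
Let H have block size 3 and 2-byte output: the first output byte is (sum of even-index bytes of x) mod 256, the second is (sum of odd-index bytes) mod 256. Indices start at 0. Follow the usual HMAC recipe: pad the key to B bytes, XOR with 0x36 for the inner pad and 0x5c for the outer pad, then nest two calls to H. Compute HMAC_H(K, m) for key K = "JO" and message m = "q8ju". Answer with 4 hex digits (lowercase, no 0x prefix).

c672

Key "JO" = 4a 4f is 2 bytes ≤ B = 3; zero-pad to 3 bytes: K' = 4a 4f 00.
K' ⊕ ipad = 7c 79 36.  K' ⊕ opad = 16 13 5c.
Inner input = (K'⊕ipad) ∥ m = 7c 79 36 ∥ 71 38 6a 75.
Inner hash: even-index sum = 351 mod 256 = 95; odd-index sum = 340 mod 256 = 84 → 5f 54.
Outer input = (K'⊕opad) ∥ inner = 16 13 5c ∥ 5f 54.
Outer hash (tag): even-index sum = 198 mod 256 = 198; odd-index sum = 114 mod 256 = 114 → c6 72.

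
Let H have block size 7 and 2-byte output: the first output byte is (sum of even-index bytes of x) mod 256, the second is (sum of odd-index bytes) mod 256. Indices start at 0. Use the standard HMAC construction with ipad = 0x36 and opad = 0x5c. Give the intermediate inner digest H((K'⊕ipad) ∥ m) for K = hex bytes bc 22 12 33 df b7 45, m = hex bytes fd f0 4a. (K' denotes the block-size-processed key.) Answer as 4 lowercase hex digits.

fae1

Key hex bytes bc 22 12 33 df b7 45 is exactly B = 7 bytes: K' = bc 22 12 33 df b7 45.
K' ⊕ ipad = 8a 14 24 05 e9 81 73.
Inner input = 8a 14 24 05 e9 81 73 ∥ fd f0 4a.
Inner hash: even-index sum = 762 mod 256 = 250; odd-index sum = 481 mod 256 = 225 → fa e1.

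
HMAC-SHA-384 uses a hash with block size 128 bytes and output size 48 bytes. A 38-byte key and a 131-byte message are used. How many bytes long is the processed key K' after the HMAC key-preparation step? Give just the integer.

128

Key is 38 ≤ 128 bytes, zero-padded: |K'| = 128.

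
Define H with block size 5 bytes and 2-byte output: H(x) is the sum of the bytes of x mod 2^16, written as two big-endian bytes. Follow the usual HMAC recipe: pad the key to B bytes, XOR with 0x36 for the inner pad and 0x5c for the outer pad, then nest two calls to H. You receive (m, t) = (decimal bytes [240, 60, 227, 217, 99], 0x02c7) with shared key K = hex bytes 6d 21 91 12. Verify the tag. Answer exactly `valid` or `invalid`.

invalid

Key hex bytes 6d 21 91 12 is 4 bytes ≤ B = 5; zero-pad to 5 bytes: K' = 6d 21 91 12 00.
K' ⊕ ipad = 5b 17 a7 24 36; K' ⊕ opad = 31 7d cd 4e 5c.
Inner hash: sum = 91+23+167+36+54+240+60+227+217+99 = 1214 → 04 be.
Outer hash (recomputed tag): sum = 49+125+205+78+92+4+190 = 743 → 02 e7.
Recomputed tag = 02e7; claimed = 02c7 → mismatch.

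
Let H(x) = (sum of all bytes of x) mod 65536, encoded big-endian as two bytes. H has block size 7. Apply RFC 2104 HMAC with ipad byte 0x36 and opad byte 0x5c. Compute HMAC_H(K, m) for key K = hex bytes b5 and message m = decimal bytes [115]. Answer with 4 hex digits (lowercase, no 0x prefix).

Key hex bytes b5 is 1 byte ≤ B = 7; zero-pad to 7 bytes: K' = b5 00 00 00 00 00 00.
K' ⊕ ipad = 83 36 36 36 36 36 36.  K' ⊕ opad = e9 5c 5c 5c 5c 5c 5c.
Inner input = (K'⊕ipad) ∥ m = 83 36 36 36 36 36 36 ∥ 73.
Inner hash: sum = 131+54+54+54+54+54+54+115 = 570 → 02 3a.
Outer input = (K'⊕opad) ∥ inner = e9 5c 5c 5c 5c 5c 5c ∥ 02 3a.
Outer hash (tag): sum = 233+92+92+92+92+92+92+2+58 = 845 → 03 4d.

034d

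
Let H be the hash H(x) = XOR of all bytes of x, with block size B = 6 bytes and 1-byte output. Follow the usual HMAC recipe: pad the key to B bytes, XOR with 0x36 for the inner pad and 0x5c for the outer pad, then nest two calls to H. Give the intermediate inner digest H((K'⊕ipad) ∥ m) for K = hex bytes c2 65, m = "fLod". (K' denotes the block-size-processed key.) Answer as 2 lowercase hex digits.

86

Key hex bytes c2 65 is 2 bytes ≤ B = 6; zero-pad to 6 bytes: K' = c2 65 00 00 00 00.
K' ⊕ ipad = f4 53 36 36 36 36.
Inner input = f4 53 36 36 36 36 ∥ 66 4c 6f 64.
Inner hash: XOR f4⊕53⊕36⊕36⊕36⊕36⊕66⊕4c⊕6f⊕64 = 86.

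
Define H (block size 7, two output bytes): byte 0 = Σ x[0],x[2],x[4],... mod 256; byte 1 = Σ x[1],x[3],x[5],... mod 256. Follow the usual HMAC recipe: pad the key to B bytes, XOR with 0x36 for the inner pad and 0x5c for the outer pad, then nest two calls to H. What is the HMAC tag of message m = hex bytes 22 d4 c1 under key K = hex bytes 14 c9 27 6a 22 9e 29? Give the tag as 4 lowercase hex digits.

Key hex bytes 14 c9 27 6a 22 9e 29 is exactly B = 7 bytes: K' = 14 c9 27 6a 22 9e 29.
K' ⊕ ipad = 22 ff 11 5c 14 a8 1f.  K' ⊕ opad = 48 95 7b 36 7e c2 75.
Inner input = (K'⊕ipad) ∥ m = 22 ff 11 5c 14 a8 1f ∥ 22 d4 c1.
Inner hash: even-index sum = 314 mod 256 = 58; odd-index sum = 742 mod 256 = 230 → 3a e6.
Outer input = (K'⊕opad) ∥ inner = 48 95 7b 36 7e c2 75 ∥ 3a e6.
Outer hash (tag): even-index sum = 668 mod 256 = 156; odd-index sum = 455 mod 256 = 199 → 9c c7.

9cc7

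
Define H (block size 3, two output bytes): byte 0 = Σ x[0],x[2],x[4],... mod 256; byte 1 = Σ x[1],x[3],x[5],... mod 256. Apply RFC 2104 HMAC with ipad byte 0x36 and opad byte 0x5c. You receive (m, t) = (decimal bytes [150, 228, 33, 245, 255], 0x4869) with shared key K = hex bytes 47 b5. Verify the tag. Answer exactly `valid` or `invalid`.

invalid

Key hex bytes 47 b5 is 2 bytes ≤ B = 3; zero-pad to 3 bytes: K' = 47 b5 00.
K' ⊕ ipad = 71 83 36; K' ⊕ opad = 1b e9 5c.
Inner hash: even-index sum = 640 mod 256 = 128; odd-index sum = 569 mod 256 = 57 → 80 39.
Outer hash (recomputed tag): even-index sum = 176 mod 256 = 176; odd-index sum = 361 mod 256 = 105 → b0 69.
Recomputed tag = b069; claimed = 4869 → mismatch.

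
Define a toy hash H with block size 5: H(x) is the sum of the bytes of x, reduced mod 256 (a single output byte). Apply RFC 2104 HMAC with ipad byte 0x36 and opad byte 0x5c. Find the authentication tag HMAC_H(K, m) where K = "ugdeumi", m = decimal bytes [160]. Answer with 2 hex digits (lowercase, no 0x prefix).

Key "ugdeumi" = 75 67 64 65 75 6d 69 is 7 bytes > B = 5, so hash it first: H(key) = f0, then zero-pad to 5 bytes: K' = f0 00 00 00 00.
K' ⊕ ipad = c6 36 36 36 36.  K' ⊕ opad = ac 5c 5c 5c 5c.
Inner input = (K'⊕ipad) ∥ m = c6 36 36 36 36 ∥ a0.
Inner hash: sum = 198+54+54+54+54+160 = 574; mod 256 = 62 → 3e.
Outer input = (K'⊕opad) ∥ inner = ac 5c 5c 5c 5c ∥ 3e.
Outer hash (tag): sum = 172+92+92+92+92+62 = 602; mod 256 = 90 → 5a.

5a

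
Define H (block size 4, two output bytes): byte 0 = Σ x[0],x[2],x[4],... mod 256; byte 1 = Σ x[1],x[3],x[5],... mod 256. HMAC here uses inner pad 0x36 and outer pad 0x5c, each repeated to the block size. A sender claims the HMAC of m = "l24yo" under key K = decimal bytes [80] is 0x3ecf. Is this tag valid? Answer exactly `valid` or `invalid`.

Key decimal bytes [80] = 50 is 1 byte ≤ B = 4; zero-pad to 4 bytes: K' = 50 00 00 00.
K' ⊕ ipad = 66 36 36 36; K' ⊕ opad = 0c 5c 5c 5c.
Inner hash: even-index sum = 427 mod 256 = 171; odd-index sum = 279 mod 256 = 23 → ab 17.
Outer hash (recomputed tag): even-index sum = 275 mod 256 = 19; odd-index sum = 207 mod 256 = 207 → 13 cf.
Recomputed tag = 13cf; claimed = 3ecf → mismatch.

invalid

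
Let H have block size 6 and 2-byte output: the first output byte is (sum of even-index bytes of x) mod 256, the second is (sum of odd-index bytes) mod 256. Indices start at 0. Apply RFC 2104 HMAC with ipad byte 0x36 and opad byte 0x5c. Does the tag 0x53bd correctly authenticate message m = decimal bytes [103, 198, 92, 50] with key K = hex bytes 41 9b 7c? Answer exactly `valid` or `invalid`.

invalid

Key hex bytes 41 9b 7c is 3 bytes ≤ B = 6; zero-pad to 6 bytes: K' = 41 9b 7c 00 00 00.
K' ⊕ ipad = 77 ad 4a 36 36 36; K' ⊕ opad = 1d c7 20 5c 5c 5c.
Inner hash: even-index sum = 442 mod 256 = 186; odd-index sum = 529 mod 256 = 17 → ba 11.
Outer hash (recomputed tag): even-index sum = 339 mod 256 = 83; odd-index sum = 400 mod 256 = 144 → 53 90.
Recomputed tag = 5390; claimed = 53bd → mismatch.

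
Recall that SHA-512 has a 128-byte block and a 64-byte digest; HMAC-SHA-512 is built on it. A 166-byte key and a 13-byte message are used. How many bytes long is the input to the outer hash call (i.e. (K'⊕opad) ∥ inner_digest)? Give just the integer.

Key is 166 > 128 bytes, so it is hashed to 64 bytes then zero-padded to 128: |K'| = 128.
Outer input = (K'⊕opad) ∥ H(inner) → 128 + 64 = 192 bytes.

192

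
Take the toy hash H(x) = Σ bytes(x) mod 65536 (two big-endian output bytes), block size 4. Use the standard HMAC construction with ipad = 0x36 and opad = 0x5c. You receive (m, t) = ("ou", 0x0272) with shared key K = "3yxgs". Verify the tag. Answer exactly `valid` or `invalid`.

Key "3yxgs" = 33 79 78 67 73 is 5 bytes > B = 4, so hash it first: H(key) = 01 fe, then zero-pad to 4 bytes: K' = 01 fe 00 00.
K' ⊕ ipad = 37 c8 36 36; K' ⊕ opad = 5d a2 5c 5c.
Inner hash: sum = 55+200+54+54+111+117 = 591 → 02 4f.
Outer hash (recomputed tag): sum = 93+162+92+92+2+79 = 520 → 02 08.
Recomputed tag = 0208; claimed = 0272 → mismatch.

invalid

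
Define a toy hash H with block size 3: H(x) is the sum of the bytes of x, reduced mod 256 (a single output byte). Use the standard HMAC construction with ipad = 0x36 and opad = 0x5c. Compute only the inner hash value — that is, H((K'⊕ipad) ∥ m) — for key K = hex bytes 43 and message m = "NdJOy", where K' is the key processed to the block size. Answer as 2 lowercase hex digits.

Key hex bytes 43 is 1 byte ≤ B = 3; zero-pad to 3 bytes: K' = 43 00 00.
K' ⊕ ipad = 75 36 36.
Inner input = 75 36 36 ∥ 4e 64 4a 4f 79.
Inner hash: sum = 117+54+54+78+100+74+79+121 = 677; mod 256 = 165 → a5.

a5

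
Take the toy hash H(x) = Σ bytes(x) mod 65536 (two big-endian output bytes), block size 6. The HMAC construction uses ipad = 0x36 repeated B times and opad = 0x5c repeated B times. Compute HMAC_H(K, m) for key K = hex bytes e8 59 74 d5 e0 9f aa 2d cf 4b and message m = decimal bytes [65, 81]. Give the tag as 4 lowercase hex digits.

02da

Key hex bytes e8 59 74 d5 e0 9f aa 2d cf 4b is 10 bytes > B = 6, so hash it first: H(key) = 05 fa, then zero-pad to 6 bytes: K' = 05 fa 00 00 00 00.
K' ⊕ ipad = 33 cc 36 36 36 36.  K' ⊕ opad = 59 a6 5c 5c 5c 5c.
Inner input = (K'⊕ipad) ∥ m = 33 cc 36 36 36 36 ∥ 41 51.
Inner hash: sum = 51+204+54+54+54+54+65+81 = 617 → 02 69.
Outer input = (K'⊕opad) ∥ inner = 59 a6 5c 5c 5c 5c ∥ 02 69.
Outer hash (tag): sum = 89+166+92+92+92+92+2+105 = 730 → 02 da.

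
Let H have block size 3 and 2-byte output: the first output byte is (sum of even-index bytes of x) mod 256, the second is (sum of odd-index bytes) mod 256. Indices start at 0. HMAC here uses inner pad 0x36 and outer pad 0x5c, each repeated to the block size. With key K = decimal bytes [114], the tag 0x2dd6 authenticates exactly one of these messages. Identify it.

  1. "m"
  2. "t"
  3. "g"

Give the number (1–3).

1

Key decimal bytes [114] = 72 is 1 byte ≤ B = 3; zero-pad to 3 bytes: K' = 72 00 00.
K' ⊕ ipad = 44 36 36; K' ⊕ opad = 2e 5c 5c.
m1: inner = H(44 36 36 6d) = 7a a3; tag = H(2e 5c 5c 7a a3) = 2dd6 ← matches
m2: inner = H(44 36 36 74) = 7a aa; tag = H(2e 5c 5c 7a aa) = 34d6
m3: inner = H(44 36 36 67) = 7a 9d; tag = H(2e 5c 5c 7a 9d) = 27d6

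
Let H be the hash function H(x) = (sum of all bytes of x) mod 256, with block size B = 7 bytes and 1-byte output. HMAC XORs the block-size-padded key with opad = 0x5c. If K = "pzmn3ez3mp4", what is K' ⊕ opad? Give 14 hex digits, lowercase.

475c5c5c5c5c5c

Key "pzmn3ez3mp4" = 70 7a 6d 6e 33 65 7a 33 6d 70 34 is 11 bytes > B = 7, so hash it first: H(key) = 1b, then zero-pad to 7 bytes: K' = 1b 00 00 00 00 00 00.
XOR each byte with 0x5c: 1b⊕5c=47, 00⊕5c=5c, 00⊕5c=5c, 00⊕5c=5c, 00⊕5c=5c, 00⊕5c=5c, 00⊕5c=5c.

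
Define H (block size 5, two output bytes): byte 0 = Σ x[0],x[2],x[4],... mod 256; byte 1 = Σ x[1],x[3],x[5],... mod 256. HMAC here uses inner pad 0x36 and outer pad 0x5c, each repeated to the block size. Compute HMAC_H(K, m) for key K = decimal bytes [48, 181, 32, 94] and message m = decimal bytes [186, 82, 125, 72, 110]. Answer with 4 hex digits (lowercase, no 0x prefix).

Key decimal bytes [48, 181, 32, 94] = 30 b5 20 5e is 4 bytes ≤ B = 5; zero-pad to 5 bytes: K' = 30 b5 20 5e 00.
K' ⊕ ipad = 06 83 16 68 36.  K' ⊕ opad = 6c e9 7c 02 5c.
Inner input = (K'⊕ipad) ∥ m = 06 83 16 68 36 ∥ ba 52 7d 48 6e.
Inner hash: even-index sum = 236 mod 256 = 236; odd-index sum = 656 mod 256 = 144 → ec 90.
Outer input = (K'⊕opad) ∥ inner = 6c e9 7c 02 5c ∥ ec 90.
Outer hash (tag): even-index sum = 468 mod 256 = 212; odd-index sum = 471 mod 256 = 215 → d4 d7.

d4d7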